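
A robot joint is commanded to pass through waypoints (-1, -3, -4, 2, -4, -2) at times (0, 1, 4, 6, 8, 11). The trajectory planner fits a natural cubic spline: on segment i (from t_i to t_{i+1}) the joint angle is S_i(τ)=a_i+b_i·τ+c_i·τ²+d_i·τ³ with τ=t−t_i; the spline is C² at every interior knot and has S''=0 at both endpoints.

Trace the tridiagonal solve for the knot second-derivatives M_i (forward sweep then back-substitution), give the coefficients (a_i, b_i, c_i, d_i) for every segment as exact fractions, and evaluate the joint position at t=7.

Δ: Δ0=-2, Δ1=-1/3, Δ2=3, Δ3=-3, Δ4=2/3
row 1: diag=8, rhs=10; c'=3/8, d'=5/4
row 2: denom=10−3·3/8=71/8; d'=(20−3·5/4)/(71/8)=130/71
row 3: denom=8−2·16/71=536/71; d'=(-36−2·130/71)/(536/71)=-352/67
row 4: denom=10−2·71/268=1269/134; d'=(22−2·-352/67)/(1269/134)=484/141
back: M4=484/141
back: M3=-352/67−71/268·484/141=-869/141
back: M2=130/71−16/71·-869/141=454/141
back: M1=5/4−3/8·454/141=2/47
M: M0=0, M1=2/47, M2=454/141, M3=-869/141, M4=484/141, M5=0
seg 0: a=-1, c=M0/2=0, d=(M1−M0)/(6·1)=1/141, b=Δ0−h0·(2M0+M1)/6=-283/141
seg 1: a=-3, c=M1/2=1/47, d=(M2−M1)/(6·3)=224/1269, b=Δ1−h1·(2M1+M2)/6=-280/141
seg 2: a=-4, c=M2/2=227/141, d=(M3−M2)/(6·2)=-147/188, b=Δ2−h2·(2M2+M3)/6=410/141
seg 3: a=2, c=M3/2=-869/282, d=(M4−M3)/(6·2)=451/564, b=Δ3−h3·(2M3+M4)/6=-5/141
seg 4: a=-4, c=M4/2=242/141, d=(M5−M4)/(6·3)=-242/1269, b=Δ4−h4·(2M4+M5)/6=-130/47
t_q=7 → seg 3, τ=1; S=2+-5/141·τ+-869/282·τ²+451/564·τ³=-179/564

  seg 0: a=-1 b=-283/141 c=0 d=1/141
  seg 1: a=-3 b=-280/141 c=1/47 d=224/1269
  seg 2: a=-4 b=410/141 c=227/141 d=-147/188
  seg 3: a=2 b=-5/141 c=-869/282 d=451/564
  seg 4: a=-4 b=-130/47 c=242/141 d=-242/1269
S(7) = -179/564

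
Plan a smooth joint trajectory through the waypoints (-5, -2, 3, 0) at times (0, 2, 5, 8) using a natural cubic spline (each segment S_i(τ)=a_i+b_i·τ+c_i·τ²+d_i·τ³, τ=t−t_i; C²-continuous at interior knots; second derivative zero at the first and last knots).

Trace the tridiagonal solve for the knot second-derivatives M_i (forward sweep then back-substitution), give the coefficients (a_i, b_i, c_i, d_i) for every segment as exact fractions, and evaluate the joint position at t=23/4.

Δ: Δ0=3/2, Δ1=5/3, Δ2=-1
row 1: diag=10, rhs=1; c'=3/10, d'=1/10
row 2: denom=12−3·3/10=111/10; d'=(-16−3·1/10)/(111/10)=-163/111
back: M2=-163/111
back: M1=1/10−3/10·-163/111=20/37
M: M0=0, M1=20/37, M2=-163/111, M3=0
seg 0: a=-5, c=M0/2=0, d=(M1−M0)/(6·2)=5/111, b=Δ0−h0·(2M0+M1)/6=293/222
seg 1: a=-2, c=M1/2=10/37, d=(M2−M1)/(6·3)=-223/1998, b=Δ1−h1·(2M1+M2)/6=413/222
seg 2: a=3, c=M2/2=-163/222, d=(M3−M2)/(6·3)=163/1998, b=Δ2−h2·(2M2+M3)/6=52/111
t_q=23/4 → seg 2, τ=3/4; S=3+52/111·τ+-163/222·τ²+163/1998·τ³=14079/4736

  seg 0: a=-5 b=293/222 c=0 d=5/111
  seg 1: a=-2 b=413/222 c=10/37 d=-223/1998
  seg 2: a=3 b=52/111 c=-163/222 d=163/1998
S(23/4) = 14079/4736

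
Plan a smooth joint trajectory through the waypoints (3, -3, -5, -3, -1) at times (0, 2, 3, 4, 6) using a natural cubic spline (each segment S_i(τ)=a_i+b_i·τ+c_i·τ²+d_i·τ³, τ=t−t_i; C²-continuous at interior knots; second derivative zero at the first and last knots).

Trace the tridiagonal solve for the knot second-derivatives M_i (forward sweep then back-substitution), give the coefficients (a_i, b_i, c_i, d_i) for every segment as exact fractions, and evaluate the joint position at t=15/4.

Δ: Δ0=-3, Δ1=-2, Δ2=2, Δ3=1
row 1: diag=6, rhs=6; c'=1/6, d'=1
row 2: denom=4−1·1/6=23/6; d'=(24−1·1)/(23/6)=6
row 3: denom=6−1·6/23=132/23; d'=(-6−1·6)/(132/23)=-23/11
back: M3=-23/11
back: M2=6−6/23·-23/11=72/11
back: M1=1−1/6·72/11=-1/11
M: M0=0, M1=-1/11, M2=72/11, M3=-23/11, M4=0
seg 0: a=3, c=M0/2=0, d=(M1−M0)/(6·2)=-1/132, b=Δ0−h0·(2M0+M1)/6=-98/33
seg 1: a=-3, c=M1/2=-1/22, d=(M2−M1)/(6·1)=73/66, b=Δ1−h1·(2M1+M2)/6=-101/33
seg 2: a=-5, c=M2/2=36/11, d=(M3−M2)/(6·1)=-95/66, b=Δ2−h2·(2M2+M3)/6=1/6
seg 3: a=-3, c=M3/2=-23/22, d=(M4−M3)/(6·2)=23/132, b=Δ3−h3·(2M3+M4)/6=79/33
t_q=15/4 → seg 2, τ=3/4; S=-5+1/6·τ+36/11·τ²+-95/66·τ³=-5127/1408

  seg 0: a=3 b=-98/33 c=0 d=-1/132
  seg 1: a=-3 b=-101/33 c=-1/22 d=73/66
  seg 2: a=-5 b=1/6 c=36/11 d=-95/66
  seg 3: a=-3 b=79/33 c=-23/22 d=23/132
S(15/4) = -5127/1408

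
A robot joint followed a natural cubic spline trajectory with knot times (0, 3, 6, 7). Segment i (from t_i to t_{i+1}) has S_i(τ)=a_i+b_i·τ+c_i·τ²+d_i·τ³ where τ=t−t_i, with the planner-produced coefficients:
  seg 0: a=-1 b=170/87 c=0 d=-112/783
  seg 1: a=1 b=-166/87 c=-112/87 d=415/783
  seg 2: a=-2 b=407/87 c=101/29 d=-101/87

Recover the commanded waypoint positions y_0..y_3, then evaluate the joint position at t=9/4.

y_0=-1 y_1=1 y_2=-2 y_3=5
S(9/4) = 205/116

y_0 = S_0(0) = a_0 = -1
y_1 = S_1(0) = a_1 = 1
y_2 = S_2(0) = a_2 = -2
y_3 = S_2(1) = 5
t_q=9/4 is in segment 0 (τ=9/4); S_0(τ)=205/116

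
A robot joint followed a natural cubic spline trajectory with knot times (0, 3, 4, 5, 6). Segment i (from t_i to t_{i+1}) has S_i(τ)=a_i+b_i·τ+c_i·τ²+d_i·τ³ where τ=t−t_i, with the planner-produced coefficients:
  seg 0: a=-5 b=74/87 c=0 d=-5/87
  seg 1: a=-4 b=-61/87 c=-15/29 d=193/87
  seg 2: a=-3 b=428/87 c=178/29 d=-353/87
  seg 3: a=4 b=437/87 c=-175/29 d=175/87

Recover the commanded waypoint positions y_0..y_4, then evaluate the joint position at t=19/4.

y_0=-5 y_1=-4 y_2=-3 y_3=4 y_4=5
S(19/4) = 4511/1856

y_0 = S_0(0) = a_0 = -5
y_1 = S_1(0) = a_1 = -4
y_2 = S_2(0) = a_2 = -3
y_3 = S_3(0) = a_3 = 4
y_4 = S_3(1) = 5
t_q=19/4 is in segment 2 (τ=3/4); S_2(τ)=4511/1856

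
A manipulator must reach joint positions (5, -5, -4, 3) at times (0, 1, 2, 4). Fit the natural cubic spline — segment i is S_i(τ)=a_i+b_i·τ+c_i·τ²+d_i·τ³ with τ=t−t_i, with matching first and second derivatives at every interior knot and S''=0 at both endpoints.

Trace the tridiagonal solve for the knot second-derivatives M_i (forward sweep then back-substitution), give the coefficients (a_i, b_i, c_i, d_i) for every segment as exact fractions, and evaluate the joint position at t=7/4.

  seg 0: a=5 b=-587/46 c=0 d=127/46
  seg 1: a=-5 b=-103/23 c=381/46 d=-129/46
  seg 2: a=-4 b=169/46 c=-3/23 d=1/46
S(7/4) = -625/128

Δ: Δ0=-10, Δ1=1, Δ2=7/2
row 1: diag=4, rhs=66; c'=1/4, d'=33/2
row 2: denom=6−1·1/4=23/4; d'=(15−1·33/2)/(23/4)=-6/23
back: M2=-6/23
back: M1=33/2−1/4·-6/23=381/23
M: M0=0, M1=381/23, M2=-6/23, M3=0
seg 0: a=5, c=M0/2=0, d=(M1−M0)/(6·1)=127/46, b=Δ0−h0·(2M0+M1)/6=-587/46
seg 1: a=-5, c=M1/2=381/46, d=(M2−M1)/(6·1)=-129/46, b=Δ1−h1·(2M1+M2)/6=-103/23
seg 2: a=-4, c=M2/2=-3/23, d=(M3−M2)/(6·2)=1/46, b=Δ2−h2·(2M2+M3)/6=169/46
t_q=7/4 → seg 1, τ=3/4; S=-5+-103/23·τ+381/46·τ²+-129/46·τ³=-625/128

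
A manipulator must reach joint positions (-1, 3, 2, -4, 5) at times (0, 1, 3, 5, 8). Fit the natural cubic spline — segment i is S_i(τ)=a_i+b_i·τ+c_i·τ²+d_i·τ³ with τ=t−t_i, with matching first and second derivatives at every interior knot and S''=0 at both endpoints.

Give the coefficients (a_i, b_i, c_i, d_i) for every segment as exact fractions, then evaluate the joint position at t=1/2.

Δ: Δ0=4, Δ1=-1/2, Δ2=-3, Δ3=3
row 1: diag=6, rhs=-27; c'=1/3, d'=-9/2
row 2: denom=8−2·1/3=22/3; d'=(-15−2·-9/2)/(22/3)=-9/11
row 3: denom=10−2·3/11=104/11; d'=(36−2·-9/11)/(104/11)=207/52
back: M3=207/52
back: M2=-9/11−3/11·207/52=-99/52
back: M1=-9/2−1/3·-99/52=-201/52
M: M0=0, M1=-201/52, M2=-99/52, M3=207/52, M4=0
seg 0: a=-1, c=M0/2=0, d=(M1−M0)/(6·1)=-67/104, b=Δ0−h0·(2M0+M1)/6=483/104
seg 1: a=3, c=M1/2=-201/104, d=(M2−M1)/(6·2)=17/104, b=Δ1−h1·(2M1+M2)/6=141/52
seg 2: a=2, c=M2/2=-99/104, d=(M3−M2)/(6·2)=51/104, b=Δ2−h2·(2M2+M3)/6=-159/52
seg 3: a=-4, c=M3/2=207/104, d=(M4−M3)/(6·3)=-23/104, b=Δ3−h3·(2M3+M4)/6=-51/52
t_q=1/2 → seg 0, τ=1/2; S=-1+483/104·τ+0·τ²+-67/104·τ³=1033/832

  seg 0: a=-1 b=483/104 c=0 d=-67/104
  seg 1: a=3 b=141/52 c=-201/104 d=17/104
  seg 2: a=2 b=-159/52 c=-99/104 d=51/104
  seg 3: a=-4 b=-51/52 c=207/104 d=-23/104
S(1/2) = 1033/832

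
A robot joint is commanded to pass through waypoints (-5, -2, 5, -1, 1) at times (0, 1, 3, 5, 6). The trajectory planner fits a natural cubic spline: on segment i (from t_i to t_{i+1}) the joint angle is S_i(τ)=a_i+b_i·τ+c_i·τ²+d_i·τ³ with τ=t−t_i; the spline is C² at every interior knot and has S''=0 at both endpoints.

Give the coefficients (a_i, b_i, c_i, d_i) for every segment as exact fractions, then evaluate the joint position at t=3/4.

Δ: Δ0=3, Δ1=7/2, Δ2=-3, Δ3=2
row 1: diag=6, rhs=3; c'=1/3, d'=1/2
row 2: denom=8−2·1/3=22/3; d'=(-39−2·1/2)/(22/3)=-60/11
row 3: denom=6−2·3/11=60/11; d'=(30−2·-60/11)/(60/11)=15/2
back: M3=15/2
back: M2=-60/11−3/11·15/2=-15/2
back: M1=1/2−1/3·-15/2=3
M: M0=0, M1=3, M2=-15/2, M3=15/2, M4=0
seg 0: a=-5, c=M0/2=0, d=(M1−M0)/(6·1)=1/2, b=Δ0−h0·(2M0+M1)/6=5/2
seg 1: a=-2, c=M1/2=3/2, d=(M2−M1)/(6·2)=-7/8, b=Δ1−h1·(2M1+M2)/6=4
seg 2: a=5, c=M2/2=-15/4, d=(M3−M2)/(6·2)=5/4, b=Δ2−h2·(2M2+M3)/6=-1/2
seg 3: a=-1, c=M3/2=15/4, d=(M4−M3)/(6·1)=-5/4, b=Δ3−h3·(2M3+M4)/6=-1/2
t_q=3/4 → seg 0, τ=3/4; S=-5+5/2·τ+0·τ²+1/2·τ³=-373/128

  seg 0: a=-5 b=5/2 c=0 d=1/2
  seg 1: a=-2 b=4 c=3/2 d=-7/8
  seg 2: a=5 b=-1/2 c=-15/4 d=5/4
  seg 3: a=-1 b=-1/2 c=15/4 d=-5/4
S(3/4) = -373/128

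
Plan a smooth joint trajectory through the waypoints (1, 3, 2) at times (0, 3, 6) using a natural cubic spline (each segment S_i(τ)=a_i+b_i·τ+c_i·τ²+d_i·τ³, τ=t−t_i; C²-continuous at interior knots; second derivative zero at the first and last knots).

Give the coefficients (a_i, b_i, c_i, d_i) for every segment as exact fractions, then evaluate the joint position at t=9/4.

Δ: Δ0=2/3, Δ1=-1/3
row 1: diag=12, rhs=-6; c'=1/4, d'=-1/2
back: M1=-1/2
M: M0=0, M1=-1/2, M2=0
seg 0: a=1, c=M0/2=0, d=(M1−M0)/(6·3)=-1/36, b=Δ0−h0·(2M0+M1)/6=11/12
seg 1: a=3, c=M1/2=-1/4, d=(M2−M1)/(6·3)=1/36, b=Δ1−h1·(2M1+M2)/6=1/6
t_q=9/4 → seg 0, τ=9/4; S=1+11/12·τ+0·τ²+-1/36·τ³=703/256

  seg 0: a=1 b=11/12 c=0 d=-1/36
  seg 1: a=3 b=1/6 c=-1/4 d=1/36
S(9/4) = 703/256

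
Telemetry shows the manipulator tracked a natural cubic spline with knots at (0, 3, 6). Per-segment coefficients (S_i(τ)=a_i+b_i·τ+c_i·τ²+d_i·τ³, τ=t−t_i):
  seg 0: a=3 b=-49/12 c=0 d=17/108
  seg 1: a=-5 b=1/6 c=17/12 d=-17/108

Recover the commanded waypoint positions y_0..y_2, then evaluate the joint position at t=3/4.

y_0=3 y_1=-5 y_2=4
S(3/4) = 1/256

y_0 = S_0(0) = a_0 = 3
y_1 = S_1(0) = a_1 = -5
y_2 = S_1(3) = 4
t_q=3/4 is in segment 0 (τ=3/4); S_0(τ)=1/256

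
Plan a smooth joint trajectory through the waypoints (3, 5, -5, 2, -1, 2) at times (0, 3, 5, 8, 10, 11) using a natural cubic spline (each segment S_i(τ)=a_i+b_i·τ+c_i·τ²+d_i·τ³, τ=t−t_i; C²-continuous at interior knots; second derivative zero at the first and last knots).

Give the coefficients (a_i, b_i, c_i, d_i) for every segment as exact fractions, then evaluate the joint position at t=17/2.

Δ: Δ0=2/3, Δ1=-5, Δ2=7/3, Δ3=-3/2, Δ4=3
row 1: diag=10, rhs=-34; c'=1/5, d'=-17/5
row 2: denom=10−2·1/5=48/5; d'=(44−2·-17/5)/(48/5)=127/24
row 3: denom=10−3·5/16=145/16; d'=(-23−3·127/24)/(145/16)=-622/145
row 4: denom=6−2·32/145=806/145; d'=(27−2·-622/145)/(806/145)=5159/806
back: M4=5159/806
back: M3=-622/145−32/145·5159/806=-2298/403
back: M2=127/24−5/16·-2298/403=8552/1209
back: M1=-17/5−1/5·8552/1209=-5821/1209
M: M0=0, M1=-5821/1209, M2=8552/1209, M3=-2298/403, M4=5159/806, M5=0
seg 0: a=3, c=M0/2=0, d=(M1−M0)/(6·3)=-5821/21762, b=Δ0−h0·(2M0+M1)/6=7433/2418
seg 1: a=5, c=M1/2=-5821/2418, d=(M2−M1)/(6·2)=1597/1612, b=Δ1−h1·(2M1+M2)/6=-5015/1209
seg 2: a=-5, c=M2/2=4276/1209, d=(M3−M2)/(6·3)=-7723/10881, b=Δ2−h2·(2M2+M3)/6=-2284/1209
seg 3: a=2, c=M3/2=-1149/403, d=(M4−M3)/(6·2)=9755/9672, b=Δ3−h3·(2M3+M4)/6=203/1209
seg 4: a=-1, c=M4/2=5159/1612, d=(M5−M4)/(6·1)=-5159/4836, b=Δ4−h4·(2M4+M5)/6=2095/2418
t_q=17/2 → seg 3, τ=1/2; S=2+203/1209·τ+-1149/403·τ²+9755/9672·τ³=38617/25792

  seg 0: a=3 b=7433/2418 c=0 d=-5821/21762
  seg 1: a=5 b=-5015/1209 c=-5821/2418 d=1597/1612
  seg 2: a=-5 b=-2284/1209 c=4276/1209 d=-7723/10881
  seg 3: a=2 b=203/1209 c=-1149/403 d=9755/9672
  seg 4: a=-1 b=2095/2418 c=5159/1612 d=-5159/4836
S(17/2) = 38617/25792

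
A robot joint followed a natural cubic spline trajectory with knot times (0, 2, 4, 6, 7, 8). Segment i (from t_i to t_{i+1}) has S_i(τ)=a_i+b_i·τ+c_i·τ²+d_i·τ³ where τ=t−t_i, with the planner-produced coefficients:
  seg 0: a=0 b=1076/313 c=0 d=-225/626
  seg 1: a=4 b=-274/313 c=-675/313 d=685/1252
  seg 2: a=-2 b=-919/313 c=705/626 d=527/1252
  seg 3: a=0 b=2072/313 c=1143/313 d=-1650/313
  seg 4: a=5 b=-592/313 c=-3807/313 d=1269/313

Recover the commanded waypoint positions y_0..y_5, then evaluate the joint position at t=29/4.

y_0=0 y_1=4 y_2=-2 y_3=0 y_4=5 y_5=-5
S(29/4) = 76729/20032

y_0 = S_0(0) = a_0 = 0
y_1 = S_1(0) = a_1 = 4
y_2 = S_2(0) = a_2 = -2
y_3 = S_3(0) = a_3 = 0
y_4 = S_4(0) = a_4 = 5
y_5 = S_4(1) = -5
t_q=29/4 is in segment 4 (τ=1/4); S_4(τ)=76729/20032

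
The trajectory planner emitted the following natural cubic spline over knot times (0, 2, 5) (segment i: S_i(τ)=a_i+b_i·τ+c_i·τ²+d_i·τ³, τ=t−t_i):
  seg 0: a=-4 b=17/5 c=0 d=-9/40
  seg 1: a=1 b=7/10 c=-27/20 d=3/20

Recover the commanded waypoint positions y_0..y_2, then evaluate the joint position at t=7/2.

y_0 = S_0(0) = a_0 = -4
y_1 = S_1(0) = a_1 = 1
y_2 = S_1(3) = -5
t_q=7/2 is in segment 1 (τ=3/2); S_1(τ)=-77/160

y_0=-4 y_1=1 y_2=-5
S(7/2) = -77/160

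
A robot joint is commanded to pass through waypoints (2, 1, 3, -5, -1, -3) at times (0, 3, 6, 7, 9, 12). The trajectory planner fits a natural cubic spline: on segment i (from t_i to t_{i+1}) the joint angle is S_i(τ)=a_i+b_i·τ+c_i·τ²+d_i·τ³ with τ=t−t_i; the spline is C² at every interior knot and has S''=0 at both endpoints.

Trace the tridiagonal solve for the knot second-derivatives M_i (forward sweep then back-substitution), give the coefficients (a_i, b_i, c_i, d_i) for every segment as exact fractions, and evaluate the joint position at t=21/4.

Δ: Δ0=-1/3, Δ1=2/3, Δ2=-8, Δ3=2, Δ4=-2/3
row 1: diag=12, rhs=6; c'=1/4, d'=1/2
row 2: denom=8−3·1/4=29/4; d'=(-52−3·1/2)/(29/4)=-214/29
row 3: denom=6−1·4/29=170/29; d'=(60−1·-214/29)/(170/29)=977/85
row 4: denom=10−2·29/85=792/85; d'=(-16−2·977/85)/(792/85)=-1657/396
back: M4=-1657/396
back: M3=977/85−29/85·-1657/396=5117/396
back: M2=-214/29−4/29·5117/396=-907/99
back: M1=1/2−1/4·-907/99=1105/396
M: M0=0, M1=1105/396, M2=-907/99, M3=5117/396, M4=-1657/396, M5=0
seg 0: a=2, c=M0/2=0, d=(M1−M0)/(6·3)=1105/7128, b=Δ0−h0·(2M0+M1)/6=-1369/792
seg 1: a=1, c=M1/2=1105/792, d=(M2−M1)/(6·3)=-4733/7128, b=Δ1−h1·(2M1+M2)/6=973/396
seg 2: a=3, c=M2/2=-907/198, d=(M3−M2)/(6·1)=265/72, b=Δ2−h2·(2M2+M3)/6=-5623/792
seg 3: a=-5, c=M3/2=5117/792, d=(M4−M3)/(6·2)=-1129/792, b=Δ3−h3·(2M3+M4)/6=-689/132
seg 4: a=-1, c=M4/2=-1657/792, d=(M5−M4)/(6·3)=1657/7128, b=Δ4−h4·(2M4+M5)/6=1393/396
t_q=21/4 → seg 1, τ=9/4; S=1+973/396·τ+1105/792·τ²+-4733/7128·τ³=33951/5632

  seg 0: a=2 b=-1369/792 c=0 d=1105/7128
  seg 1: a=1 b=973/396 c=1105/792 d=-4733/7128
  seg 2: a=3 b=-5623/792 c=-907/198 d=265/72
  seg 3: a=-5 b=-689/132 c=5117/792 d=-1129/792
  seg 4: a=-1 b=1393/396 c=-1657/792 d=1657/7128
S(21/4) = 33951/5632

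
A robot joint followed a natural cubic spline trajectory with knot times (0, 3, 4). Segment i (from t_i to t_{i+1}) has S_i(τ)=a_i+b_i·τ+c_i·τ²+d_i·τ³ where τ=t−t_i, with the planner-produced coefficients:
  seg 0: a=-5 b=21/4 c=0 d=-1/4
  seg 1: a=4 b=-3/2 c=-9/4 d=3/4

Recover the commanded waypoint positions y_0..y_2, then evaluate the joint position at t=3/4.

y_0=-5 y_1=4 y_2=1
S(3/4) = -299/256

y_0 = S_0(0) = a_0 = -5
y_1 = S_1(0) = a_1 = 4
y_2 = S_1(1) = 1
t_q=3/4 is in segment 0 (τ=3/4); S_0(τ)=-299/256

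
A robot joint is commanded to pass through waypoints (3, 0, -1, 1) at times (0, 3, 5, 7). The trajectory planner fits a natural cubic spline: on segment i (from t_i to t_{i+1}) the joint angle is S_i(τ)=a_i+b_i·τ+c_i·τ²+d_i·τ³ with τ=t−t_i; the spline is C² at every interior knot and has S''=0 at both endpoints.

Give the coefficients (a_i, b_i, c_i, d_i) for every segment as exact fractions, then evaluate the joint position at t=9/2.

  seg 0: a=3 b=-79/76 c=0 d=1/228
  seg 1: a=0 b=-35/38 c=3/76 d=13/152
  seg 2: a=-1 b=5/19 c=21/38 d=-7/76
S(9/2) = -1221/1216

Δ: Δ0=-1, Δ1=-1/2, Δ2=1
row 1: diag=10, rhs=3; c'=1/5, d'=3/10
row 2: denom=8−2·1/5=38/5; d'=(9−2·3/10)/(38/5)=21/19
back: M2=21/19
back: M1=3/10−1/5·21/19=3/38
M: M0=0, M1=3/38, M2=21/19, M3=0
seg 0: a=3, c=M0/2=0, d=(M1−M0)/(6·3)=1/228, b=Δ0−h0·(2M0+M1)/6=-79/76
seg 1: a=0, c=M1/2=3/76, d=(M2−M1)/(6·2)=13/152, b=Δ1−h1·(2M1+M2)/6=-35/38
seg 2: a=-1, c=M2/2=21/38, d=(M3−M2)/(6·2)=-7/76, b=Δ2−h2·(2M2+M3)/6=5/19
t_q=9/2 → seg 1, τ=3/2; S=0+-35/38·τ+3/76·τ²+13/152·τ³=-1221/1216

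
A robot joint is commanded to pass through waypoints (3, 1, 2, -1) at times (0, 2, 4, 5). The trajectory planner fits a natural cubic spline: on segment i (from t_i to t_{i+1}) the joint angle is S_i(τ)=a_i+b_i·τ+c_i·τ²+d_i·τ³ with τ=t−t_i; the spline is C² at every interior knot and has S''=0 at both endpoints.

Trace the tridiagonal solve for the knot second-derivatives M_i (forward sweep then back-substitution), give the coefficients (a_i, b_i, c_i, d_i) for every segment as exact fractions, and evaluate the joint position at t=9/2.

Δ: Δ0=-1, Δ1=1/2, Δ2=-3
row 1: diag=8, rhs=9; c'=1/4, d'=9/8
row 2: denom=6−2·1/4=11/2; d'=(-21−2·9/8)/(11/2)=-93/22
back: M2=-93/22
back: M1=9/8−1/4·-93/22=24/11
M: M0=0, M1=24/11, M2=-93/22, M3=0
seg 0: a=3, c=M0/2=0, d=(M1−M0)/(6·2)=2/11, b=Δ0−h0·(2M0+M1)/6=-19/11
seg 1: a=1, c=M1/2=12/11, d=(M2−M1)/(6·2)=-47/88, b=Δ1−h1·(2M1+M2)/6=5/11
seg 2: a=2, c=M2/2=-93/44, d=(M3−M2)/(6·1)=31/44, b=Δ2−h2·(2M2+M3)/6=-35/22
t_q=9/2 → seg 2, τ=1/2; S=2+-35/22·τ+-93/44·τ²+31/44·τ³=269/352

  seg 0: a=3 b=-19/11 c=0 d=2/11
  seg 1: a=1 b=5/11 c=12/11 d=-47/88
  seg 2: a=2 b=-35/22 c=-93/44 d=31/44
S(9/2) = 269/352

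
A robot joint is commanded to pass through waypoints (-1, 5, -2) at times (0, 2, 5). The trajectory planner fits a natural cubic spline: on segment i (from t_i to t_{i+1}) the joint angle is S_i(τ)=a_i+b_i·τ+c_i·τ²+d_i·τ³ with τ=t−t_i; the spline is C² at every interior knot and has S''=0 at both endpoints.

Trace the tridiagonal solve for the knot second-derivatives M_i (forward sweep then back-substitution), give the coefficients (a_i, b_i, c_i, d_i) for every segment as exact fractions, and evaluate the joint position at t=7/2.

  seg 0: a=-1 b=61/15 c=0 d=-4/15
  seg 1: a=5 b=13/15 c=-8/5 d=8/45
S(7/2) = 33/10

Δ: Δ0=3, Δ1=-7/3
row 1: diag=10, rhs=-32; c'=3/10, d'=-16/5
back: M1=-16/5
M: M0=0, M1=-16/5, M2=0
seg 0: a=-1, c=M0/2=0, d=(M1−M0)/(6·2)=-4/15, b=Δ0−h0·(2M0+M1)/6=61/15
seg 1: a=5, c=M1/2=-8/5, d=(M2−M1)/(6·3)=8/45, b=Δ1−h1·(2M1+M2)/6=13/15
t_q=7/2 → seg 1, τ=3/2; S=5+13/15·τ+-8/5·τ²+8/45·τ³=33/10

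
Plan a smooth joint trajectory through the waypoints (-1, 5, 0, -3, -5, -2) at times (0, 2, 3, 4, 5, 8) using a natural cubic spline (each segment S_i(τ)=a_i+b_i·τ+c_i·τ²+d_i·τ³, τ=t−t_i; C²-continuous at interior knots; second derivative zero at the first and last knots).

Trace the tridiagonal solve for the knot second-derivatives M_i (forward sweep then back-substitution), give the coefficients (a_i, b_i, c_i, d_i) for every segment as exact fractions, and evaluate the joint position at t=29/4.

Δ: Δ0=3, Δ1=-5, Δ2=-3, Δ3=-2, Δ4=1
row 1: diag=6, rhs=-48; c'=1/6, d'=-8
row 2: denom=4−1·1/6=23/6; d'=(12−1·-8)/(23/6)=120/23
row 3: denom=4−1·6/23=86/23; d'=(6−1·120/23)/(86/23)=9/43
row 4: denom=8−1·23/86=665/86; d'=(18−1·9/43)/(665/86)=306/133
back: M4=306/133
back: M3=9/43−23/86·306/133=-54/133
back: M2=120/23−6/23·-54/133=708/133
back: M1=-8−1/6·708/133=-1182/133
M: M0=0, M1=-1182/133, M2=708/133, M3=-54/133, M4=306/133, M5=0
seg 0: a=-1, c=M0/2=0, d=(M1−M0)/(6·2)=-197/266, b=Δ0−h0·(2M0+M1)/6=793/133
seg 1: a=5, c=M1/2=-591/133, d=(M2−M1)/(6·1)=45/19, b=Δ1−h1·(2M1+M2)/6=-389/133
seg 2: a=0, c=M2/2=354/133, d=(M3−M2)/(6·1)=-127/133, b=Δ2−h2·(2M2+M3)/6=-626/133
seg 3: a=-3, c=M3/2=-27/133, d=(M4−M3)/(6·1)=60/133, b=Δ3−h3·(2M3+M4)/6=-299/133
seg 4: a=-5, c=M4/2=153/133, d=(M5−M4)/(6·3)=-17/133, b=Δ4−h4·(2M4+M5)/6=-173/133
t_q=29/4 → seg 4, τ=9/4; S=-5+-173/133·τ+153/133·τ²+-17/133·τ³=-30293/8512

  seg 0: a=-1 b=793/133 c=0 d=-197/266
  seg 1: a=5 b=-389/133 c=-591/133 d=45/19
  seg 2: a=0 b=-626/133 c=354/133 d=-127/133
  seg 3: a=-3 b=-299/133 c=-27/133 d=60/133
  seg 4: a=-5 b=-173/133 c=153/133 d=-17/133
S(29/4) = -30293/8512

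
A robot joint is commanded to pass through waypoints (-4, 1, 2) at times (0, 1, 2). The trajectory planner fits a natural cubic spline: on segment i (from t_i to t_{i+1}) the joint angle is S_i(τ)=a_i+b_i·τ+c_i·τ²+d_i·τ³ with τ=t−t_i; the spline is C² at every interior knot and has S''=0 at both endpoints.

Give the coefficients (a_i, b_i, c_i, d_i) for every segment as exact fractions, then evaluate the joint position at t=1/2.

  seg 0: a=-4 b=6 c=0 d=-1
  seg 1: a=1 b=3 c=-3 d=1
S(1/2) = -9/8

Δ: Δ0=5, Δ1=1
row 1: diag=4, rhs=-24; c'=1/4, d'=-6
back: M1=-6
M: M0=0, M1=-6, M2=0
seg 0: a=-4, c=M0/2=0, d=(M1−M0)/(6·1)=-1, b=Δ0−h0·(2M0+M1)/6=6
seg 1: a=1, c=M1/2=-3, d=(M2−M1)/(6·1)=1, b=Δ1−h1·(2M1+M2)/6=3
t_q=1/2 → seg 0, τ=1/2; S=-4+6·τ+0·τ²+-1·τ³=-9/8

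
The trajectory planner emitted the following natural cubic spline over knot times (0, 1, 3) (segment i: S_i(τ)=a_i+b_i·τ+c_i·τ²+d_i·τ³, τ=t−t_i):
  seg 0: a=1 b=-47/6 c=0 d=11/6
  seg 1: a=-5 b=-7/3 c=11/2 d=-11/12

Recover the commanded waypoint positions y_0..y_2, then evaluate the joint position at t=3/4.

y_0 = S_0(0) = a_0 = 1
y_1 = S_1(0) = a_1 = -5
y_2 = S_1(2) = 5
t_q=3/4 is in segment 0 (τ=3/4); S_0(τ)=-525/128

y_0=1 y_1=-5 y_2=5
S(3/4) = -525/128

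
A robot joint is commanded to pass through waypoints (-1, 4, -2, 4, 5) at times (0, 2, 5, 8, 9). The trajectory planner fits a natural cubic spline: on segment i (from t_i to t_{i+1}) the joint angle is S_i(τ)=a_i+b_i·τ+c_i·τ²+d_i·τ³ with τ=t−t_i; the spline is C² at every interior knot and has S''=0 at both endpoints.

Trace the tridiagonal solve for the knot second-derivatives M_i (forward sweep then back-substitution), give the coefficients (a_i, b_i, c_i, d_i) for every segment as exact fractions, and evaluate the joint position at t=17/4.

  seg 0: a=-1 b=498/133 c=0 d=-331/1064
  seg 1: a=4 b=3/266 c=-993/532 d=1909/4788
  seg 2: a=-2 b=-225/532 c=229/133 d=-1459/4788
  seg 3: a=4 b=447/266 c=-543/532 d=181/532
S(17/4) = -30047/34048

Δ: Δ0=5/2, Δ1=-2, Δ2=2, Δ3=1
row 1: diag=10, rhs=-27; c'=3/10, d'=-27/10
row 2: denom=12−3·3/10=111/10; d'=(24−3·-27/10)/(111/10)=107/37
row 3: denom=8−3·10/37=266/37; d'=(-6−3·107/37)/(266/37)=-543/266
back: M3=-543/266
back: M2=107/37−10/37·-543/266=458/133
back: M1=-27/10−3/10·458/133=-993/266
M: M0=0, M1=-993/266, M2=458/133, M3=-543/266, M4=0
seg 0: a=-1, c=M0/2=0, d=(M1−M0)/(6·2)=-331/1064, b=Δ0−h0·(2M0+M1)/6=498/133
seg 1: a=4, c=M1/2=-993/532, d=(M2−M1)/(6·3)=1909/4788, b=Δ1−h1·(2M1+M2)/6=3/266
seg 2: a=-2, c=M2/2=229/133, d=(M3−M2)/(6·3)=-1459/4788, b=Δ2−h2·(2M2+M3)/6=-225/532
seg 3: a=4, c=M3/2=-543/532, d=(M4−M3)/(6·1)=181/532, b=Δ3−h3·(2M3+M4)/6=447/266
t_q=17/4 → seg 1, τ=9/4; S=4+3/266·τ+-993/532·τ²+1909/4788·τ³=-30047/34048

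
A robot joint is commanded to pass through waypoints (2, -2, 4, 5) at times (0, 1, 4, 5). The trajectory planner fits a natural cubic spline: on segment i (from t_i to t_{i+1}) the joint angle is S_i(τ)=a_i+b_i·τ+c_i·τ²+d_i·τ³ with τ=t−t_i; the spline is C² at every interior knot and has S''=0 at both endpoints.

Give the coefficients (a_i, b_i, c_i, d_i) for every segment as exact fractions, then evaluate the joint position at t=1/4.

  seg 0: a=2 b=-271/55 c=0 d=51/55
  seg 1: a=-2 b=-118/55 c=153/55 d=-7/15
  seg 2: a=4 b=107/55 c=-78/55 d=26/55
S(1/4) = 551/704

Δ: Δ0=-4, Δ1=2, Δ2=1
row 1: diag=8, rhs=36; c'=3/8, d'=9/2
row 2: denom=8−3·3/8=55/8; d'=(-6−3·9/2)/(55/8)=-156/55
back: M2=-156/55
back: M1=9/2−3/8·-156/55=306/55
M: M0=0, M1=306/55, M2=-156/55, M3=0
seg 0: a=2, c=M0/2=0, d=(M1−M0)/(6·1)=51/55, b=Δ0−h0·(2M0+M1)/6=-271/55
seg 1: a=-2, c=M1/2=153/55, d=(M2−M1)/(6·3)=-7/15, b=Δ1−h1·(2M1+M2)/6=-118/55
seg 2: a=4, c=M2/2=-78/55, d=(M3−M2)/(6·1)=26/55, b=Δ2−h2·(2M2+M3)/6=107/55
t_q=1/4 → seg 0, τ=1/4; S=2+-271/55·τ+0·τ²+51/55·τ³=551/704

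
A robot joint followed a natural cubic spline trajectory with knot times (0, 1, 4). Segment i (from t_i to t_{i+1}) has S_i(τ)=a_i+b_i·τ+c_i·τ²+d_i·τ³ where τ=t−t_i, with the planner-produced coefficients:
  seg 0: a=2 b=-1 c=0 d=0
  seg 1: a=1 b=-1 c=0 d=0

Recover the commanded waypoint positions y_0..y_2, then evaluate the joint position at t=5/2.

y_0=2 y_1=1 y_2=-2
S(5/2) = -1/2

y_0 = S_0(0) = a_0 = 2
y_1 = S_1(0) = a_1 = 1
y_2 = S_1(3) = -2
t_q=5/2 is in segment 1 (τ=3/2); S_1(τ)=-1/2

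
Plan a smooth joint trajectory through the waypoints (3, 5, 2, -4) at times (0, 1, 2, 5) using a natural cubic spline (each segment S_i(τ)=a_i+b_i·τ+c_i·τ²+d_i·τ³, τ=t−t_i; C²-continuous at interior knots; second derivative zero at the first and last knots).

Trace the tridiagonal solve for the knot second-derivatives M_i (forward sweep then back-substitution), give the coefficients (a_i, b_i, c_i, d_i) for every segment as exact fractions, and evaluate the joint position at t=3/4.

Δ: Δ0=2, Δ1=-3, Δ2=-2
row 1: diag=4, rhs=-30; c'=1/4, d'=-15/2
row 2: denom=8−1·1/4=31/4; d'=(6−1·-15/2)/(31/4)=54/31
back: M2=54/31
back: M1=-15/2−1/4·54/31=-246/31
M: M0=0, M1=-246/31, M2=54/31, M3=0
seg 0: a=3, c=M0/2=0, d=(M1−M0)/(6·1)=-41/31, b=Δ0−h0·(2M0+M1)/6=103/31
seg 1: a=5, c=M1/2=-123/31, d=(M2−M1)/(6·1)=50/31, b=Δ1−h1·(2M1+M2)/6=-20/31
seg 2: a=2, c=M2/2=27/31, d=(M3−M2)/(6·3)=-3/31, b=Δ2−h2·(2M2+M3)/6=-116/31
t_q=3/4 → seg 0, τ=3/4; S=3+103/31·τ+0·τ²+-41/31·τ³=9789/1984

  seg 0: a=3 b=103/31 c=0 d=-41/31
  seg 1: a=5 b=-20/31 c=-123/31 d=50/31
  seg 2: a=2 b=-116/31 c=27/31 d=-3/31
S(3/4) = 9789/1984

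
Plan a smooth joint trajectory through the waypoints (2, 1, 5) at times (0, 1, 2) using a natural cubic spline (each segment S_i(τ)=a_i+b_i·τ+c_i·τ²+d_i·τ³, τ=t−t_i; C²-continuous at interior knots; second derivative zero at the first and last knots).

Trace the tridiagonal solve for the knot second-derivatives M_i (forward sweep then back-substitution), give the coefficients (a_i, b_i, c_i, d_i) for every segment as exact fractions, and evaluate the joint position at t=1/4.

Δ: Δ0=-1, Δ1=4
row 1: diag=4, rhs=30; c'=1/4, d'=15/2
back: M1=15/2
M: M0=0, M1=15/2, M2=0
seg 0: a=2, c=M0/2=0, d=(M1−M0)/(6·1)=5/4, b=Δ0−h0·(2M0+M1)/6=-9/4
seg 1: a=1, c=M1/2=15/4, d=(M2−M1)/(6·1)=-5/4, b=Δ1−h1·(2M1+M2)/6=3/2
t_q=1/4 → seg 0, τ=1/4; S=2+-9/4·τ+0·τ²+5/4·τ³=373/256

  seg 0: a=2 b=-9/4 c=0 d=5/4
  seg 1: a=1 b=3/2 c=15/4 d=-5/4
S(1/4) = 373/256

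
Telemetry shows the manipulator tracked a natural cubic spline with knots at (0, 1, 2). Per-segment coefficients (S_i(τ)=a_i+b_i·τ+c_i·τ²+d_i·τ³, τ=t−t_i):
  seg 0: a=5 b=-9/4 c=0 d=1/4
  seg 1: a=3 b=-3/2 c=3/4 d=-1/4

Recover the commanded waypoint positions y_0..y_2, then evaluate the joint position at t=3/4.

y_0 = S_0(0) = a_0 = 5
y_1 = S_1(0) = a_1 = 3
y_2 = S_1(1) = 2
t_q=3/4 is in segment 0 (τ=3/4); S_0(τ)=875/256

y_0=5 y_1=3 y_2=2
S(3/4) = 875/256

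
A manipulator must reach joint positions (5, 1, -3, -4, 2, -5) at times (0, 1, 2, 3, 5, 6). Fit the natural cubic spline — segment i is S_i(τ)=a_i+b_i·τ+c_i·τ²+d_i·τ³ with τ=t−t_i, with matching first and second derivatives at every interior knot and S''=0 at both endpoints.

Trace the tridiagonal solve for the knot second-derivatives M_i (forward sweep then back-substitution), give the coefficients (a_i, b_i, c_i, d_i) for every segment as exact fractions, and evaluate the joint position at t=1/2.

Δ: Δ0=-4, Δ1=-4, Δ2=-1, Δ3=3, Δ4=-7
row 1: diag=4, rhs=0; c'=1/4, d'=0
row 2: denom=4−1·1/4=15/4; d'=(18−1·0)/(15/4)=24/5
row 3: denom=6−1·4/15=86/15; d'=(24−1·24/5)/(86/15)=144/43
row 4: denom=6−2·15/43=228/43; d'=(-60−2·144/43)/(228/43)=-239/19
back: M4=-239/19
back: M3=144/43−15/43·-239/19=147/19
back: M2=24/5−4/15·147/19=52/19
back: M1=0−1/4·52/19=-13/19
M: M0=0, M1=-13/19, M2=52/19, M3=147/19, M4=-239/19, M5=0
seg 0: a=5, c=M0/2=0, d=(M1−M0)/(6·1)=-13/114, b=Δ0−h0·(2M0+M1)/6=-443/114
seg 1: a=1, c=M1/2=-13/38, d=(M2−M1)/(6·1)=65/114, b=Δ1−h1·(2M1+M2)/6=-241/57
seg 2: a=-3, c=M2/2=26/19, d=(M3−M2)/(6·1)=5/6, b=Δ2−h2·(2M2+M3)/6=-365/114
seg 3: a=-4, c=M3/2=147/38, d=(M4−M3)/(6·2)=-193/114, b=Δ3−h3·(2M3+M4)/6=116/57
seg 4: a=2, c=M4/2=-239/38, d=(M5−M4)/(6·1)=239/114, b=Δ4−h4·(2M4+M5)/6=-160/57
t_q=1/2 → seg 0, τ=1/2; S=5+-443/114·τ+0·τ²+-13/114·τ³=925/304

  seg 0: a=5 b=-443/114 c=0 d=-13/114
  seg 1: a=1 b=-241/57 c=-13/38 d=65/114
  seg 2: a=-3 b=-365/114 c=26/19 d=5/6
  seg 3: a=-4 b=116/57 c=147/38 d=-193/114
  seg 4: a=2 b=-160/57 c=-239/38 d=239/114
S(1/2) = 925/304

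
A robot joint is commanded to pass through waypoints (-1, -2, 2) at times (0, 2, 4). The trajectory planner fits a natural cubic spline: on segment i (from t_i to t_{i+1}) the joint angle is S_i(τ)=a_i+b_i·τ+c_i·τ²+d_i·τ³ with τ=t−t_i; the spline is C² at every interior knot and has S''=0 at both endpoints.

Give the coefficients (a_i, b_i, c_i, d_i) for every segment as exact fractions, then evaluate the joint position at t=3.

Δ: Δ0=-1/2, Δ1=2
row 1: diag=8, rhs=15; c'=1/4, d'=15/8
back: M1=15/8
M: M0=0, M1=15/8, M2=0
seg 0: a=-1, c=M0/2=0, d=(M1−M0)/(6·2)=5/32, b=Δ0−h0·(2M0+M1)/6=-9/8
seg 1: a=-2, c=M1/2=15/16, d=(M2−M1)/(6·2)=-5/32, b=Δ1−h1·(2M1+M2)/6=3/4
t_q=3 → seg 1, τ=1; S=-2+3/4·τ+15/16·τ²+-5/32·τ³=-15/32

  seg 0: a=-1 b=-9/8 c=0 d=5/32
  seg 1: a=-2 b=3/4 c=15/16 d=-5/32
S(3) = -15/32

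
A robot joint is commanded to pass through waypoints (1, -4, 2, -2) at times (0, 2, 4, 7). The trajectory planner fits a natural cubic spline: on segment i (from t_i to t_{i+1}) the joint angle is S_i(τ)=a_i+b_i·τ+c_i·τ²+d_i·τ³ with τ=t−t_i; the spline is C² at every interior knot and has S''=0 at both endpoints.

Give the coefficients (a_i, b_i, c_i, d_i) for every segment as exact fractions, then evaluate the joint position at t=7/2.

Δ: Δ0=-5/2, Δ1=3, Δ2=-4/3
row 1: diag=8, rhs=33; c'=1/4, d'=33/8
row 2: denom=10−2·1/4=19/2; d'=(-26−2·33/8)/(19/2)=-137/38
back: M2=-137/38
back: M1=33/8−1/4·-137/38=191/38
M: M0=0, M1=191/38, M2=-137/38, M3=0
seg 0: a=1, c=M0/2=0, d=(M1−M0)/(6·2)=191/456, b=Δ0−h0·(2M0+M1)/6=-238/57
seg 1: a=-4, c=M1/2=191/76, d=(M2−M1)/(6·2)=-41/57, b=Δ1−h1·(2M1+M2)/6=97/114
seg 2: a=2, c=M2/2=-137/76, d=(M3−M2)/(6·3)=137/684, b=Δ2−h2·(2M2+M3)/6=259/114
t_q=7/2 → seg 1, τ=3/2; S=-4+97/114·τ+191/76·τ²+-41/57·τ³=153/304

  seg 0: a=1 b=-238/57 c=0 d=191/456
  seg 1: a=-4 b=97/114 c=191/76 d=-41/57
  seg 2: a=2 b=259/114 c=-137/76 d=137/684
S(7/2) = 153/304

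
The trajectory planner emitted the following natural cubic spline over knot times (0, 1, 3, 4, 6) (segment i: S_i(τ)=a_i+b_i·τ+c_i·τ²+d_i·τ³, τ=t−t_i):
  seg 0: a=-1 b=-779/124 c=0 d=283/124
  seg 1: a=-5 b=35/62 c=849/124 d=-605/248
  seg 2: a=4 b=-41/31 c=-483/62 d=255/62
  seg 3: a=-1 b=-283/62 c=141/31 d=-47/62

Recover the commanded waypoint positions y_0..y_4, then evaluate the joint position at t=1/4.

y_0 = S_0(0) = a_0 = -1
y_1 = S_1(0) = a_1 = -5
y_2 = S_2(0) = a_2 = 4
y_3 = S_3(0) = a_3 = -1
y_4 = S_3(2) = 2
t_q=1/4 is in segment 0 (τ=1/4); S_0(τ)=-20117/7936

y_0=-1 y_1=-5 y_2=4 y_3=-1 y_4=2
S(1/4) = -20117/7936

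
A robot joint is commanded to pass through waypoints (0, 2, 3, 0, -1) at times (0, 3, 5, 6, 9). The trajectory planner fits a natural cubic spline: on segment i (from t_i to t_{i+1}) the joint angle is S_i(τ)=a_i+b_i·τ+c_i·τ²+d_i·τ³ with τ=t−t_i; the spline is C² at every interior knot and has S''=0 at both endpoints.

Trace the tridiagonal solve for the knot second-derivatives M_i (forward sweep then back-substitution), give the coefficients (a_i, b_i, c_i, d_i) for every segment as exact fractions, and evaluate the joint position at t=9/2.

Δ: Δ0=2/3, Δ1=1/2, Δ2=-3, Δ3=-1/3
row 1: diag=10, rhs=-1; c'=1/5, d'=-1/10
row 2: denom=6−2·1/5=28/5; d'=(-21−2·-1/10)/(28/5)=-26/7
row 3: denom=8−1·5/28=219/28; d'=(16−1·-26/7)/(219/28)=184/73
back: M3=184/73
back: M2=-26/7−5/28·184/73=-304/73
back: M1=-1/10−1/5·-304/73=107/146
M: M0=0, M1=107/146, M2=-304/73, M3=184/73, M4=0
seg 0: a=0, c=M0/2=0, d=(M1−M0)/(6·3)=107/2628, b=Δ0−h0·(2M0+M1)/6=263/876
seg 1: a=2, c=M1/2=107/292, d=(M2−M1)/(6·2)=-715/1752, b=Δ1−h1·(2M1+M2)/6=613/438
seg 2: a=3, c=M2/2=-152/73, d=(M3−M2)/(6·1)=244/219, b=Δ2−h2·(2M2+M3)/6=-445/219
seg 3: a=0, c=M3/2=92/73, d=(M4−M3)/(6·3)=-92/657, b=Δ3−h3·(2M3+M4)/6=-625/219
t_q=9/2 → seg 1, τ=3/2; S=2+613/438·τ+107/292·τ²+-715/1752·τ³=16569/4672

  seg 0: a=0 b=263/876 c=0 d=107/2628
  seg 1: a=2 b=613/438 c=107/292 d=-715/1752
  seg 2: a=3 b=-445/219 c=-152/73 d=244/219
  seg 3: a=0 b=-625/219 c=92/73 d=-92/657
S(9/2) = 16569/4672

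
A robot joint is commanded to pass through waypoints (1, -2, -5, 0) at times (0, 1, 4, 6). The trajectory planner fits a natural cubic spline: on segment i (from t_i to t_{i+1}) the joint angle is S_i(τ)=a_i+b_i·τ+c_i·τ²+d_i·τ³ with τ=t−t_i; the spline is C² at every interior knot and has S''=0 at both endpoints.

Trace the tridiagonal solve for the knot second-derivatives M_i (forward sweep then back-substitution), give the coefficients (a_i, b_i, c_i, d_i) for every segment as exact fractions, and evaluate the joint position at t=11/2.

Δ: Δ0=-3, Δ1=-1, Δ2=5/2
row 1: diag=8, rhs=12; c'=3/8, d'=3/2
row 2: denom=10−3·3/8=71/8; d'=(21−3·3/2)/(71/8)=132/71
back: M2=132/71
back: M1=3/2−3/8·132/71=57/71
M: M0=0, M1=57/71, M2=132/71, M3=0
seg 0: a=1, c=M0/2=0, d=(M1−M0)/(6·1)=19/142, b=Δ0−h0·(2M0+M1)/6=-445/142
seg 1: a=-2, c=M1/2=57/142, d=(M2−M1)/(6·3)=25/426, b=Δ1−h1·(2M1+M2)/6=-194/71
seg 2: a=-5, c=M2/2=66/71, d=(M3−M2)/(6·2)=-11/71, b=Δ2−h2·(2M2+M3)/6=179/142
t_q=11/2 → seg 2, τ=3/2; S=-5+179/142·τ+66/71·τ²+-11/71·τ³=-875/568

  seg 0: a=1 b=-445/142 c=0 d=19/142
  seg 1: a=-2 b=-194/71 c=57/142 d=25/426
  seg 2: a=-5 b=179/142 c=66/71 d=-11/71
S(11/2) = -875/568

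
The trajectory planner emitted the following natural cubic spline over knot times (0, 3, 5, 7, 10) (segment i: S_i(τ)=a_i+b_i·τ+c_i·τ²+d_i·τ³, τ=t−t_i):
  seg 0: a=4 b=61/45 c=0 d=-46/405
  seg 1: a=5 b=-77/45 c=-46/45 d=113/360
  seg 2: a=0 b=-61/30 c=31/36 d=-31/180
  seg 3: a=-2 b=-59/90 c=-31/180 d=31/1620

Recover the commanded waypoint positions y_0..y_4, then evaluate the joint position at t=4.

y_0=4 y_1=5 y_2=0 y_3=-2 y_4=-5
S(4) = 929/360

y_0 = S_0(0) = a_0 = 4
y_1 = S_1(0) = a_1 = 5
y_2 = S_2(0) = a_2 = 0
y_3 = S_3(0) = a_3 = -2
y_4 = S_3(3) = -5
t_q=4 is in segment 1 (τ=1); S_1(τ)=929/360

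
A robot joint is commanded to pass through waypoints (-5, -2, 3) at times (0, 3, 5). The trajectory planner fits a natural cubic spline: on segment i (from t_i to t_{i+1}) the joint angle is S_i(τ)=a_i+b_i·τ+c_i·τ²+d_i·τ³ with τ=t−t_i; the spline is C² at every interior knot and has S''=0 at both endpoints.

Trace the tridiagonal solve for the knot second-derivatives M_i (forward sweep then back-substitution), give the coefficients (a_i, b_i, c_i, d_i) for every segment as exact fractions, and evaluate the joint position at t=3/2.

  seg 0: a=-5 b=11/20 c=0 d=1/20
  seg 1: a=-2 b=19/10 c=9/20 d=-3/40
S(3/2) = -641/160

Δ: Δ0=1, Δ1=5/2
row 1: diag=10, rhs=9; c'=1/5, d'=9/10
back: M1=9/10
M: M0=0, M1=9/10, M2=0
seg 0: a=-5, c=M0/2=0, d=(M1−M0)/(6·3)=1/20, b=Δ0−h0·(2M0+M1)/6=11/20
seg 1: a=-2, c=M1/2=9/20, d=(M2−M1)/(6·2)=-3/40, b=Δ1−h1·(2M1+M2)/6=19/10
t_q=3/2 → seg 0, τ=3/2; S=-5+11/20·τ+0·τ²+1/20·τ³=-641/160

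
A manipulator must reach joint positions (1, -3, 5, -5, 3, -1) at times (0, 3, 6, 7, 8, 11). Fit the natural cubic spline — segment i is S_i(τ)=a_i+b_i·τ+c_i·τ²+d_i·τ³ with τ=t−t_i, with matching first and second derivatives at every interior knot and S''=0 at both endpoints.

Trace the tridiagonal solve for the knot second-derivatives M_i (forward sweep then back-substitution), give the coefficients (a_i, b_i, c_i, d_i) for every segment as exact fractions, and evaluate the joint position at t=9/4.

  seg 0: a=1 b=-3754/867 c=0 d=866/2601
  seg 1: a=-3 b=4040/867 c=866/289 d=-1058/867
  seg 2: a=5 b=-8938/867 c=-2308/289 d=7192/867
  seg 3: a=-5 b=-1210/867 c=4884/289 d=-6506/867
  seg 4: a=3 b=8576/867 c=-1622/289 d=1622/2601
S(9/4) = -45775/9248

Δ: Δ0=-4/3, Δ1=8/3, Δ2=-10, Δ3=8, Δ4=-4/3
row 1: diag=12, rhs=24; c'=1/4, d'=2
row 2: denom=8−3·1/4=29/4; d'=(-76−3·2)/(29/4)=-328/29
row 3: denom=4−1·4/29=112/29; d'=(108−1·-328/29)/(112/29)=865/28
row 4: denom=8−1·29/112=867/112; d'=(-56−1·865/28)/(867/112)=-3244/289
back: M4=-3244/289
back: M3=865/28−29/112·-3244/289=9768/289
back: M2=-328/29−4/29·9768/289=-4616/289
back: M1=2−1/4·-4616/289=1732/289
M: M0=0, M1=1732/289, M2=-4616/289, M3=9768/289, M4=-3244/289, M5=0
seg 0: a=1, c=M0/2=0, d=(M1−M0)/(6·3)=866/2601, b=Δ0−h0·(2M0+M1)/6=-3754/867
seg 1: a=-3, c=M1/2=866/289, d=(M2−M1)/(6·3)=-1058/867, b=Δ1−h1·(2M1+M2)/6=4040/867
seg 2: a=5, c=M2/2=-2308/289, d=(M3−M2)/(6·1)=7192/867, b=Δ2−h2·(2M2+M3)/6=-8938/867
seg 3: a=-5, c=M3/2=4884/289, d=(M4−M3)/(6·1)=-6506/867, b=Δ3−h3·(2M3+M4)/6=-1210/867
seg 4: a=3, c=M4/2=-1622/289, d=(M5−M4)/(6·3)=1622/2601, b=Δ4−h4·(2M4+M5)/6=8576/867
t_q=9/4 → seg 0, τ=9/4; S=1+-3754/867·τ+0·τ²+866/2601·τ³=-45775/9248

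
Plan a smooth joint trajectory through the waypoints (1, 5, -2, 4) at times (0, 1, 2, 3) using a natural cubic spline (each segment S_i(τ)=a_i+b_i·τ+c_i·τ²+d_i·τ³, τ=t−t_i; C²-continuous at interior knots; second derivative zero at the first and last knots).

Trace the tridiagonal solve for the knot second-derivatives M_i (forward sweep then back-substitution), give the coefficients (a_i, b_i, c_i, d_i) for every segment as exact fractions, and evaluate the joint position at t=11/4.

Δ: Δ0=4, Δ1=-7, Δ2=6
row 1: diag=4, rhs=-66; c'=1/4, d'=-33/2
row 2: denom=4−1·1/4=15/4; d'=(78−1·-33/2)/(15/4)=126/5
back: M2=126/5
back: M1=-33/2−1/4·126/5=-114/5
M: M0=0, M1=-114/5, M2=126/5, M3=0
seg 0: a=1, c=M0/2=0, d=(M1−M0)/(6·1)=-19/5, b=Δ0−h0·(2M0+M1)/6=39/5
seg 1: a=5, c=M1/2=-57/5, d=(M2−M1)/(6·1)=8, b=Δ1−h1·(2M1+M2)/6=-18/5
seg 2: a=-2, c=M2/2=63/5, d=(M3−M2)/(6·1)=-21/5, b=Δ2−h2·(2M2+M3)/6=-12/5
t_q=11/4 → seg 2, τ=3/4; S=-2+-12/5·τ+63/5·τ²+-21/5·τ³=97/64

  seg 0: a=1 b=39/5 c=0 d=-19/5
  seg 1: a=5 b=-18/5 c=-57/5 d=8
  seg 2: a=-2 b=-12/5 c=63/5 d=-21/5
S(11/4) = 97/64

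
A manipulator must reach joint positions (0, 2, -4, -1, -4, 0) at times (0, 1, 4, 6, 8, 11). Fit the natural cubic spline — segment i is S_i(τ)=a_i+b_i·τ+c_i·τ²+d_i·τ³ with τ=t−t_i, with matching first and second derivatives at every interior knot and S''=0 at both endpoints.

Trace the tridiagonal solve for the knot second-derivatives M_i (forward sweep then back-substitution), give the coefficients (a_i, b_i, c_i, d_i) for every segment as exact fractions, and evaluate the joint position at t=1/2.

Δ: Δ0=2, Δ1=-2, Δ2=3/2, Δ3=-3/2, Δ4=4/3
row 1: diag=8, rhs=-24; c'=3/8, d'=-3
row 2: denom=10−3·3/8=71/8; d'=(21−3·-3)/(71/8)=240/71
row 3: denom=8−2·16/71=536/71; d'=(-18−2·240/71)/(536/71)=-879/268
row 4: denom=10−2·71/268=1269/134; d'=(17−2·-879/268)/(1269/134)=3157/1269
back: M4=3157/1269
back: M3=-879/268−71/268·3157/1269=-9997/2538
back: M2=240/71−16/71·-9997/2538=5416/1269
back: M1=-3−3/8·5416/1269=-1946/423
M: M0=0, M1=-1946/423, M2=5416/1269, M3=-9997/2538, M4=3157/1269, M5=0
seg 0: a=0, c=M0/2=0, d=(M1−M0)/(6·1)=-973/1269, b=Δ0−h0·(2M0+M1)/6=3511/1269
seg 1: a=2, c=M1/2=-973/423, d=(M2−M1)/(6·3)=5627/11421, b=Δ1−h1·(2M1+M2)/6=592/1269
seg 2: a=-4, c=M2/2=2708/1269, d=(M3−M2)/(6·2)=-6943/10152, b=Δ2−h2·(2M2+M3)/6=-41/1269
seg 3: a=-1, c=M3/2=-9997/5076, d=(M4−M3)/(6·2)=5437/10152, b=Δ3−h3·(2M3+M4)/6=251/846
seg 4: a=-4, c=M4/2=3157/2538, d=(M5−M4)/(6·3)=-3157/22842, b=Δ4−h4·(2M4+M5)/6=-1465/1269
t_q=1/2 → seg 0, τ=1/2; S=0+3511/1269·τ+0·τ²+-973/1269·τ³=4357/3384

  seg 0: a=0 b=3511/1269 c=0 d=-973/1269
  seg 1: a=2 b=592/1269 c=-973/423 d=5627/11421
  seg 2: a=-4 b=-41/1269 c=2708/1269 d=-6943/10152
  seg 3: a=-1 b=251/846 c=-9997/5076 d=5437/10152
  seg 4: a=-4 b=-1465/1269 c=3157/2538 d=-3157/22842
S(1/2) = 4357/3384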